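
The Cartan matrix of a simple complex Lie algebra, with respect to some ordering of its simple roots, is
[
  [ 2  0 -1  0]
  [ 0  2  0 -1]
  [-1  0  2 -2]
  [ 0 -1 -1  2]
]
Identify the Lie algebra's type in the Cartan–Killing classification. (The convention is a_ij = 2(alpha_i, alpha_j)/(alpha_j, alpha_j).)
The matrix has rank 4 with 2's on the diagonal. Reading the off-diagonal entries as Dynkin edges (a single edge where a_ij = a_ji = -1; a double or triple edge where a_ij * a_ji = 2 or 3), the diagram is a chain of 4 nodes with a double edge between the middle two (F_4). One simple-root ordering that puts it in standard form is (alpha_1, alpha_3, alpha_4, alpha_2). So the algebra is type F_4.

type F_4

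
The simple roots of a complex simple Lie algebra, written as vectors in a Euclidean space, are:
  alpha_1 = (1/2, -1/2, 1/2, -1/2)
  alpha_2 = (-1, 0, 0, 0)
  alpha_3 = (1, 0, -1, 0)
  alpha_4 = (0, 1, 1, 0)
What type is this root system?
F4

Compute the Cartan integers a_ij = 2(alpha_i, alpha_j)/(alpha_j, alpha_j); the resulting 4x4 Cartan matrix is
[[2, -1, 0, 0], [-1, 2, -1, 0], [0, -2, 2, -1], [0, 0, -1, 2]].
The roots have two lengths (squared-length ratio 2:1); the short ones are alpha_{1,2}. The associated Dynkin diagram is a chain of 4 nodes with a double edge between the middle two (F_4), so the type is F_4.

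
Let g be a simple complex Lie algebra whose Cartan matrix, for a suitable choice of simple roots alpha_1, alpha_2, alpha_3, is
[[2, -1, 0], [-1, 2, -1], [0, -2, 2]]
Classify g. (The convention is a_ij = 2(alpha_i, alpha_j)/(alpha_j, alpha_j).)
The matrix has rank 3 with 2's on the diagonal. Reading the off-diagonal entries as Dynkin edges (a single edge where a_ij = a_ji = -1; a double or triple edge where a_ij * a_ji = 2 or 3), the diagram is a chain of 3 nodes with a double edge at one end; the terminal node there is the unique long simple root (C_3). One simple-root ordering that puts it in standard form is (alpha_1, alpha_2, alpha_3). So the algebra is type C_3, i.e. sp(6).

type C_3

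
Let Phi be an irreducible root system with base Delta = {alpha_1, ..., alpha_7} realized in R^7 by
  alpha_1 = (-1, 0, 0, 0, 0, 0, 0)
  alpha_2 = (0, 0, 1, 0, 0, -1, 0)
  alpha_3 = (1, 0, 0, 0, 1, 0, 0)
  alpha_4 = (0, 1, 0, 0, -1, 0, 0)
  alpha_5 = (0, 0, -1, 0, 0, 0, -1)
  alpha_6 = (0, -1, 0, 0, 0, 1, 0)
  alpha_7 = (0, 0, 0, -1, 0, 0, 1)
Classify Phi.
B7

Compute the Cartan integers a_ij = 2(alpha_i, alpha_j)/(alpha_j, alpha_j); the resulting 7x7 Cartan matrix is
[[2, 0, -1, 0, 0, 0, 0], [0, 2, 0, 0, -1, -1, 0], [-2, 0, 2, -1, 0, 0, 0], [0, 0, -1, 2, 0, -1, 0], [0, -1, 0, 0, 2, 0, -1], [0, -1, 0, -1, 0, 2, 0], [0, 0, 0, 0, -1, 0, 2]].
The roots have two lengths (squared-length ratio 2:1); the short ones are alpha_{1}. The associated Dynkin diagram is a chain of 7 nodes with a double edge at one end; the terminal node there is the unique short simple root (B_7), so the type is B_7 (the algebra so(15)).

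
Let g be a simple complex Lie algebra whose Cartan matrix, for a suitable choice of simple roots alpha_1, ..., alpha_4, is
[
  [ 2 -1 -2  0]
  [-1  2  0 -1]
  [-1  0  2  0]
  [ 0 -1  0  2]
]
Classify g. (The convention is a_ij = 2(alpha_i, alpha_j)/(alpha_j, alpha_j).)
The matrix has rank 4 with 2's on the diagonal. Reading the off-diagonal entries as Dynkin edges (a single edge where a_ij = a_ji = -1; a double or triple edge where a_ij * a_ji = 2 or 3), the diagram is a chain of 4 nodes with a double edge at one end; the terminal node there is the unique short simple root (B_4). One simple-root ordering that puts it in standard form is (alpha_4, alpha_2, alpha_1, alpha_3). So the algebra is type B_4, i.e. so(9).

B4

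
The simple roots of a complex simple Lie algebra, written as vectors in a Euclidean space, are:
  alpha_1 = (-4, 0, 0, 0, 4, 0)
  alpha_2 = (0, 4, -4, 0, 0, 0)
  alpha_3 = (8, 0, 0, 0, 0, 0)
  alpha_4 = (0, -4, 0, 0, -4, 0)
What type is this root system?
C_4 (sp(8))

Compute the Cartan integers a_ij = 2(alpha_i, alpha_j)/(alpha_j, alpha_j); the resulting 4x4 Cartan matrix is
[[2, 0, -1, -1], [0, 2, 0, -1], [-2, 0, 2, 0], [-1, -1, 0, 2]].
The roots have two lengths (squared-length ratio 2:1); the short ones are alpha_{1,2,4}. The associated Dynkin diagram is a chain of 4 nodes with a double edge at one end; the terminal node there is the unique long simple root (C_4), so the type is C_4 (the algebra sp(8)).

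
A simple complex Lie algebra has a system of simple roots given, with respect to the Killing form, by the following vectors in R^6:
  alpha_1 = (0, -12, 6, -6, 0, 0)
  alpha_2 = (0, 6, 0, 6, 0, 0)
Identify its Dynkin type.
Compute the Cartan integers a_ij = 2(alpha_i, alpha_j)/(alpha_j, alpha_j); the resulting 2x2 Cartan matrix is
[[2, -3], [-1, 2]].
The roots have two lengths (squared-length ratio 3:1); the short ones are alpha_{2}. The associated Dynkin diagram is two nodes joined by a triple edge (G_2), so the type is G_2.

type G_2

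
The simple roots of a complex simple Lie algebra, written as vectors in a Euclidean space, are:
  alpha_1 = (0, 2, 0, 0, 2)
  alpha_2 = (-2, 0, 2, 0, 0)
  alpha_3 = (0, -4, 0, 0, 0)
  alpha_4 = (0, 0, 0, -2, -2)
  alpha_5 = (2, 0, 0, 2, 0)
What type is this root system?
Compute the Cartan integers a_ij = 2(alpha_i, alpha_j)/(alpha_j, alpha_j); the resulting 5x5 Cartan matrix is
[[2, 0, -1, -1, 0], [0, 2, 0, 0, -1], [-2, 0, 2, 0, 0], [-1, 0, 0, 2, -1], [0, -1, 0, -1, 2]].
The roots have two lengths (squared-length ratio 2:1); the short ones are alpha_{1,2,4,5}. The associated Dynkin diagram is a chain of 5 nodes with a double edge at one end; the terminal node there is the unique long simple root (C_5), so the type is C_5 (the algebra sp(10)).

C_5 (sp(10))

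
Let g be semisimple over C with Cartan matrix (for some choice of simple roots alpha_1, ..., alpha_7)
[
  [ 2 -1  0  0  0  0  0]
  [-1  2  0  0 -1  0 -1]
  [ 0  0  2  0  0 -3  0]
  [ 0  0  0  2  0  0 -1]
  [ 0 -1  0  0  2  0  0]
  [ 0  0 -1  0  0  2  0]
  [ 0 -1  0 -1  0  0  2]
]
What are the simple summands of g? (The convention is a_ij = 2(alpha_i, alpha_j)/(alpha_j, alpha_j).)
type D_5 ⊕ type G_2

The diagram associated to this matrix has two connected components: the simple roots {alpha_1, alpha_2, alpha_4, alpha_5, alpha_7} form a chain of 3 nodes with a fork of two nodes at one end (D_5), and {alpha_3, alpha_6} form two nodes joined by a triple edge (G_2). A semisimple Lie algebra decomposes uniquely as the direct sum of simple ideals, one per connected component of its Dynkin diagram, so g ≅ D_5 ⊕ G_2 (dimension 45 + 14 = 59).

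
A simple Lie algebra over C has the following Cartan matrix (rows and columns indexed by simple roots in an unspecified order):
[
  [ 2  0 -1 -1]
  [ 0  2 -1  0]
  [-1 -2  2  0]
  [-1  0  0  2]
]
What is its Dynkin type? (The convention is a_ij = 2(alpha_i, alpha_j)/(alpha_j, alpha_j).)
B4

The matrix has rank 4 with 2's on the diagonal. Reading the off-diagonal entries as Dynkin edges (a single edge where a_ij = a_ji = -1; a double or triple edge where a_ij * a_ji = 2 or 3), the diagram is a chain of 4 nodes with a double edge at one end; the terminal node there is the unique short simple root (B_4). One simple-root ordering that puts it in standard form is (alpha_4, alpha_1, alpha_3, alpha_2). So the algebra is type B_4, i.e. so(9).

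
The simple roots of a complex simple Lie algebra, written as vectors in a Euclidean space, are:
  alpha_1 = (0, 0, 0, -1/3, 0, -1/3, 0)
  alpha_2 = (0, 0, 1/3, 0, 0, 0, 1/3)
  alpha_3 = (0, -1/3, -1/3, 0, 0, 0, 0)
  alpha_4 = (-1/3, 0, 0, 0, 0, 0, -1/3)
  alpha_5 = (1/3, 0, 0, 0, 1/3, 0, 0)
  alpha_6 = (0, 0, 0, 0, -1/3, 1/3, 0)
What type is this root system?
A6

Compute the Cartan integers a_ij = 2(alpha_i, alpha_j)/(alpha_j, alpha_j); the resulting 6x6 Cartan matrix is
[[2, 0, 0, 0, 0, -1], [0, 2, -1, -1, 0, 0], [0, -1, 2, 0, 0, 0], [0, -1, 0, 2, -1, 0], [0, 0, 0, -1, 2, -1], [-1, 0, 0, 0, -1, 2]].
All simple roots have the same length, so the diagram is simply laced. The associated Dynkin diagram is a chain of 6 nodes with single edges (A_6), so the type is A_6 (the algebra sl(7)).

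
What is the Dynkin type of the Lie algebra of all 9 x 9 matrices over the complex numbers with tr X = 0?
This is sl(9), which has dimension 9^2 - 1 = 80 and rank 9 - 1 = 8 (a Cartan subalgebra is the diagonal traceless matrices). In the classification of classical Lie algebras, the special linear algebra sl(n+1) has type A_n; here n = 8, so the Dynkin diagram is a chain of 8 nodes with single edges (A_8). Hence the type is A_8.

A_8 (sl(9))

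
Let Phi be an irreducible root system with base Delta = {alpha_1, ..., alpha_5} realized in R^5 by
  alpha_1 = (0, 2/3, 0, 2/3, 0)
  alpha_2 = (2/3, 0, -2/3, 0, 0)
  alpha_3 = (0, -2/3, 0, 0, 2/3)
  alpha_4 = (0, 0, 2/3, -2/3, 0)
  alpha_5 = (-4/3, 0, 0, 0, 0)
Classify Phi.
Compute the Cartan integers a_ij = 2(alpha_i, alpha_j)/(alpha_j, alpha_j); the resulting 5x5 Cartan matrix is
[[2, 0, -1, -1, 0], [0, 2, 0, -1, -1], [-1, 0, 2, 0, 0], [-1, -1, 0, 2, 0], [0, -2, 0, 0, 2]].
The roots have two lengths (squared-length ratio 2:1); the short ones are alpha_{1,2,3,4}. The associated Dynkin diagram is a chain of 5 nodes with a double edge at one end; the terminal node there is the unique long simple root (C_5), so the type is C_5 (the algebra sp(10)).

C5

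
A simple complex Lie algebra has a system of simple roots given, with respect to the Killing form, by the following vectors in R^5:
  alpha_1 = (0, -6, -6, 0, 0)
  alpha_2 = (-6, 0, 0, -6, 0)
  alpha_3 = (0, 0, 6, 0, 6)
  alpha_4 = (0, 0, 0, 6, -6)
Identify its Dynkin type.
type A_4

Compute the Cartan integers a_ij = 2(alpha_i, alpha_j)/(alpha_j, alpha_j); the resulting 4x4 Cartan matrix is
[[2, 0, -1, 0], [0, 2, 0, -1], [-1, 0, 2, -1], [0, -1, -1, 2]].
All simple roots have the same length, so the diagram is simply laced. The associated Dynkin diagram is a chain of 4 nodes with single edges (A_4), so the type is A_4 (the algebra sl(5)).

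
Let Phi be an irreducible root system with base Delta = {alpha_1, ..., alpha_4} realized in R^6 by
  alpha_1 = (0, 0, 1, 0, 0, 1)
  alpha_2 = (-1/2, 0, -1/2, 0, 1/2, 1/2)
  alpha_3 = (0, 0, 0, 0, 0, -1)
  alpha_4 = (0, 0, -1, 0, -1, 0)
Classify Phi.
F_4

Compute the Cartan integers a_ij = 2(alpha_i, alpha_j)/(alpha_j, alpha_j); the resulting 4x4 Cartan matrix is
[[2, 0, -2, -1], [0, 2, -1, 0], [-1, -1, 2, 0], [-1, 0, 0, 2]].
The roots have two lengths (squared-length ratio 2:1); the short ones are alpha_{2,3}. The associated Dynkin diagram is a chain of 4 nodes with a double edge between the middle two (F_4), so the type is F_4.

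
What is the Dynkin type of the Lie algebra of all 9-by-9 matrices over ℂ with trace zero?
A_8

This is sl(9), which has dimension 9^2 - 1 = 80 and rank 9 - 1 = 8 (a Cartan subalgebra is the diagonal traceless matrices). In the classification of classical Lie algebras, the special linear algebra sl(n+1) has type A_n; here n = 8, so the Dynkin diagram is a chain of 8 nodes with single edges (A_8). Hence the type is A_8.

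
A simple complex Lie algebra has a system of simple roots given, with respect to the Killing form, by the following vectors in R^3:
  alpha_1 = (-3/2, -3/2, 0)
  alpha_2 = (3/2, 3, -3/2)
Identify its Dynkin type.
G_2

Compute the Cartan integers a_ij = 2(alpha_i, alpha_j)/(alpha_j, alpha_j); the resulting 2x2 Cartan matrix is
[[2, -1], [-3, 2]].
The roots have two lengths (squared-length ratio 3:1); the short ones are alpha_{1}. The associated Dynkin diagram is two nodes joined by a triple edge (G_2), so the type is G_2.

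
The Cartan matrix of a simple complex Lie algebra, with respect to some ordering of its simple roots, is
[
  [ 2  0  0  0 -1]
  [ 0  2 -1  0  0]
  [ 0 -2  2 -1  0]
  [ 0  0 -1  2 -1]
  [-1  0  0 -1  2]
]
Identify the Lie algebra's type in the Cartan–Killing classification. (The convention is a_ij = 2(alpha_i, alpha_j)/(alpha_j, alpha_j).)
The matrix has rank 5 with 2's on the diagonal. Reading the off-diagonal entries as Dynkin edges (a single edge where a_ij = a_ji = -1; a double or triple edge where a_ij * a_ji = 2 or 3), the diagram is a chain of 5 nodes with a double edge at one end; the terminal node there is the unique short simple root (B_5). One simple-root ordering that puts it in standard form is (alpha_1, alpha_5, alpha_4, alpha_3, alpha_2). So the algebra is type B_5, i.e. so(11).

type B_5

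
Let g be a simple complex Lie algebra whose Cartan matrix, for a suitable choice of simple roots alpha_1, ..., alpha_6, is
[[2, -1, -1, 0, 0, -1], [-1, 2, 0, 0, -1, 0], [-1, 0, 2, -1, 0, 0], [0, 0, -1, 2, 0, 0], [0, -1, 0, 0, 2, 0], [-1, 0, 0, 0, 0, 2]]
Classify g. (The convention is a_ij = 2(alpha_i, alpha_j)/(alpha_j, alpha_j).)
E_6

The matrix has rank 6 with 2's on the diagonal. Reading the off-diagonal entries as Dynkin edges (a single edge where a_ij = a_ji = -1; a double or triple edge where a_ij * a_ji = 2 or 3), the diagram is a chain of 5 nodes with one extra node attached to the third node from one end (E_6). One simple-root ordering that puts it in standard form is (alpha_5, alpha_6, alpha_2, alpha_1, alpha_3, alpha_4). So the algebra is type E_6.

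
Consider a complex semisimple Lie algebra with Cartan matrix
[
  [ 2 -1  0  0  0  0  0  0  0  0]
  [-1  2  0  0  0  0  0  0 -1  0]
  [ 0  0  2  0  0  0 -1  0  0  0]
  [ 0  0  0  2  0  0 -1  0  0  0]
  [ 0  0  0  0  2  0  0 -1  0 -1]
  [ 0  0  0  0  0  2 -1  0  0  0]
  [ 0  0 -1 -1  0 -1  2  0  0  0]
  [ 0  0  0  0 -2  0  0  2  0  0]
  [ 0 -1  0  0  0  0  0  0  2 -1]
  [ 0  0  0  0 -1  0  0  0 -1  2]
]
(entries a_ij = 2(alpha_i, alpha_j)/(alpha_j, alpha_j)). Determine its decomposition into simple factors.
The diagram associated to this matrix has two connected components: the simple roots {alpha_1, alpha_2, alpha_5, alpha_8, alpha_9, alpha_10} form a chain of 6 nodes with a double edge at one end; the terminal node there is the unique long simple root (C_6), and {alpha_3, alpha_4, alpha_6, alpha_7} form a chain of 2 nodes with a fork of two nodes at one end (D_4). A semisimple Lie algebra decomposes uniquely as the direct sum of simple ideals, one per connected component of its Dynkin diagram, so g ≅ C_6 ⊕ D_4 (dimension 78 + 28 = 106).

C6 ⊕ D4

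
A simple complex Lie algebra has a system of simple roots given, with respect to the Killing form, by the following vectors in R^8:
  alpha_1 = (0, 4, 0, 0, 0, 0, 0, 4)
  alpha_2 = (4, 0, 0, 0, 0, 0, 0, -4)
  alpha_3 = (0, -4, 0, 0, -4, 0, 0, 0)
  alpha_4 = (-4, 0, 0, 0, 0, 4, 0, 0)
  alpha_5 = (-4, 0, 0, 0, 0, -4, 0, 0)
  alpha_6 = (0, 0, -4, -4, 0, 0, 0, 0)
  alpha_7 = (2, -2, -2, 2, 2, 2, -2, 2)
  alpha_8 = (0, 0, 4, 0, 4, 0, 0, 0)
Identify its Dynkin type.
Compute the Cartan integers a_ij = 2(alpha_i, alpha_j)/(alpha_j, alpha_j); the resulting 8x8 Cartan matrix is
[[2, -1, -1, 0, 0, 0, 0, 0], [-1, 2, 0, -1, -1, 0, 0, 0], [-1, 0, 2, 0, 0, 0, 0, -1], [0, -1, 0, 2, 0, 0, 0, 0], [0, -1, 0, 0, 2, 0, -1, 0], [0, 0, 0, 0, 0, 2, 0, -1], [0, 0, 0, 0, -1, 0, 2, 0], [0, 0, -1, 0, 0, -1, 0, 2]].
All simple roots have the same length, so the diagram is simply laced. The associated Dynkin diagram is a chain of 7 nodes with one extra node attached to the third node from one end (E_8), so the type is E_8.

E_8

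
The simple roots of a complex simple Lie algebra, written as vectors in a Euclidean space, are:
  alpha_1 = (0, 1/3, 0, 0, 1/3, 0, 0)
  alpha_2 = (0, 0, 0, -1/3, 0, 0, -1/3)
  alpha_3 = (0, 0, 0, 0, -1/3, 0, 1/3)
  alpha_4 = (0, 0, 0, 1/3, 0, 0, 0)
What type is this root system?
B_4

Compute the Cartan integers a_ij = 2(alpha_i, alpha_j)/(alpha_j, alpha_j); the resulting 4x4 Cartan matrix is
[[2, 0, -1, 0], [0, 2, -1, -2], [-1, -1, 2, 0], [0, -1, 0, 2]].
The roots have two lengths (squared-length ratio 2:1); the short ones are alpha_{4}. The associated Dynkin diagram is a chain of 4 nodes with a double edge at one end; the terminal node there is the unique short simple root (B_4), so the type is B_4 (the algebra so(9)).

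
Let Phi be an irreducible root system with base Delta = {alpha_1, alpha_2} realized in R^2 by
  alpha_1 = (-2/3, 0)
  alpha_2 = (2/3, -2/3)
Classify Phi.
Compute the Cartan integers a_ij = 2(alpha_i, alpha_j)/(alpha_j, alpha_j); the resulting 2x2 Cartan matrix is
[[2, -1], [-2, 2]].
The roots have two lengths (squared-length ratio 2:1); the short ones are alpha_{1}. The associated Dynkin diagram is a chain of 2 nodes with a double edge at one end; the terminal node there is the unique short simple root (B_2), so the type is B_2 (the algebra so(5)).

type B_2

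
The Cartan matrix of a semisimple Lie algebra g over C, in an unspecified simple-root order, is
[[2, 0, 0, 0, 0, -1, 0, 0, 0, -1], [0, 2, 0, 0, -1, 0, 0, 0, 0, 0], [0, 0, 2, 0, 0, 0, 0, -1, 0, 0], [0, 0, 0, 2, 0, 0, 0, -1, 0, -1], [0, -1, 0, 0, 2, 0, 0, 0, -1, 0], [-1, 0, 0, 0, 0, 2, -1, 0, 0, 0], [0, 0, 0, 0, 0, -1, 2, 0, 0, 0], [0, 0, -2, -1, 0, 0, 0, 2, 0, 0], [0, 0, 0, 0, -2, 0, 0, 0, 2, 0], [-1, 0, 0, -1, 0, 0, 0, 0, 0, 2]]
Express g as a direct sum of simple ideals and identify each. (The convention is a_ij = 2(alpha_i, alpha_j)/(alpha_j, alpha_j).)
B_7 + C_3

The diagram associated to this matrix has two connected components: the simple roots {alpha_1, alpha_3, alpha_4, alpha_6, alpha_7, alpha_8, alpha_10} form a chain of 7 nodes with a double edge at one end; the terminal node there is the unique short simple root (B_7), and {alpha_2, alpha_5, alpha_9} form a chain of 3 nodes with a double edge at one end; the terminal node there is the unique long simple root (C_3). A semisimple Lie algebra decomposes uniquely as the direct sum of simple ideals, one per connected component of its Dynkin diagram, so g ≅ B_7 ⊕ C_3 (dimension 105 + 21 = 126).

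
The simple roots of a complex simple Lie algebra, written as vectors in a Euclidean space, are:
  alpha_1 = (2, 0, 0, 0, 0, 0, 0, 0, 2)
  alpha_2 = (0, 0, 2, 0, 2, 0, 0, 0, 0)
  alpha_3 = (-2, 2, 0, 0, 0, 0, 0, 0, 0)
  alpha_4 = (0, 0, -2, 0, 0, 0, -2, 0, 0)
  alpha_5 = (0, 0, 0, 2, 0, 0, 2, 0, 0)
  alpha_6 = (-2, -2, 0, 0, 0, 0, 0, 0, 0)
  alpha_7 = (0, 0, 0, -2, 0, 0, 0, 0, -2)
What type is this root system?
Compute the Cartan integers a_ij = 2(alpha_i, alpha_j)/(alpha_j, alpha_j); the resulting 7x7 Cartan matrix is
[[2, 0, -1, 0, 0, -1, -1], [0, 2, 0, -1, 0, 0, 0], [-1, 0, 2, 0, 0, 0, 0], [0, -1, 0, 2, -1, 0, 0], [0, 0, 0, -1, 2, 0, -1], [-1, 0, 0, 0, 0, 2, 0], [-1, 0, 0, 0, -1, 0, 2]].
All simple roots have the same length, so the diagram is simply laced. The associated Dynkin diagram is a chain of 5 nodes with a fork of two nodes at one end (D_7), so the type is D_7 (the algebra so(14)).

type D_7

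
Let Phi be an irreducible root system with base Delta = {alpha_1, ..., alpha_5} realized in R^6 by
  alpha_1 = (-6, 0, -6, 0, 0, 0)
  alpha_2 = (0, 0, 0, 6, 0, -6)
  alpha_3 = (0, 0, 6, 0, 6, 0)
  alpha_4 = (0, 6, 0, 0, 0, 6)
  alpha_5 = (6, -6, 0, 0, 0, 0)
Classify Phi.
type A_5

Compute the Cartan integers a_ij = 2(alpha_i, alpha_j)/(alpha_j, alpha_j); the resulting 5x5 Cartan matrix is
[[2, 0, -1, 0, -1], [0, 2, 0, -1, 0], [-1, 0, 2, 0, 0], [0, -1, 0, 2, -1], [-1, 0, 0, -1, 2]].
All simple roots have the same length, so the diagram is simply laced. The associated Dynkin diagram is a chain of 5 nodes with single edges (A_5), so the type is A_5 (the algebra sl(6)).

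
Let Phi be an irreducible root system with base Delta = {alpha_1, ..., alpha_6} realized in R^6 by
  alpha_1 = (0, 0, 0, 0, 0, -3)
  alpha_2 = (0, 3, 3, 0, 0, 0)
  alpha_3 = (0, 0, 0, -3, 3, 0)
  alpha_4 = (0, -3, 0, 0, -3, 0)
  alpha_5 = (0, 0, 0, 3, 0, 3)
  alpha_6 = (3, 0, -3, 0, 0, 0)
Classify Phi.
type B_6

Compute the Cartan integers a_ij = 2(alpha_i, alpha_j)/(alpha_j, alpha_j); the resulting 6x6 Cartan matrix is
[[2, 0, 0, 0, -1, 0], [0, 2, 0, -1, 0, -1], [0, 0, 2, -1, -1, 0], [0, -1, -1, 2, 0, 0], [-2, 0, -1, 0, 2, 0], [0, -1, 0, 0, 0, 2]].
The roots have two lengths (squared-length ratio 2:1); the short ones are alpha_{1}. The associated Dynkin diagram is a chain of 6 nodes with a double edge at one end; the terminal node there is the unique short simple root (B_6), so the type is B_6 (the algebra so(13)).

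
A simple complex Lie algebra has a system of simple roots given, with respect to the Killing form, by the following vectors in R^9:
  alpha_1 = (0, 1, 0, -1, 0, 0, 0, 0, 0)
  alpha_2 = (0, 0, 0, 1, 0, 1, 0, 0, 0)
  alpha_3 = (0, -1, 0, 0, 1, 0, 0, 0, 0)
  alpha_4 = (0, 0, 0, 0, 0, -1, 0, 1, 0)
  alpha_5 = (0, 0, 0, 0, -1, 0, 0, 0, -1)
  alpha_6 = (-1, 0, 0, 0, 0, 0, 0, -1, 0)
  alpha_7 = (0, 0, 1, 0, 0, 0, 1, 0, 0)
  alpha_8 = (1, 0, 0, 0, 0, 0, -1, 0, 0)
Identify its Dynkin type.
type A_8

Compute the Cartan integers a_ij = 2(alpha_i, alpha_j)/(alpha_j, alpha_j); the resulting 8x8 Cartan matrix is
[[2, -1, -1, 0, 0, 0, 0, 0], [-1, 2, 0, -1, 0, 0, 0, 0], [-1, 0, 2, 0, -1, 0, 0, 0], [0, -1, 0, 2, 0, -1, 0, 0], [0, 0, -1, 0, 2, 0, 0, 0], [0, 0, 0, -1, 0, 2, 0, -1], [0, 0, 0, 0, 0, 0, 2, -1], [0, 0, 0, 0, 0, -1, -1, 2]].
All simple roots have the same length, so the diagram is simply laced. The associated Dynkin diagram is a chain of 8 nodes with single edges (A_8), so the type is A_8 (the algebra sl(9)).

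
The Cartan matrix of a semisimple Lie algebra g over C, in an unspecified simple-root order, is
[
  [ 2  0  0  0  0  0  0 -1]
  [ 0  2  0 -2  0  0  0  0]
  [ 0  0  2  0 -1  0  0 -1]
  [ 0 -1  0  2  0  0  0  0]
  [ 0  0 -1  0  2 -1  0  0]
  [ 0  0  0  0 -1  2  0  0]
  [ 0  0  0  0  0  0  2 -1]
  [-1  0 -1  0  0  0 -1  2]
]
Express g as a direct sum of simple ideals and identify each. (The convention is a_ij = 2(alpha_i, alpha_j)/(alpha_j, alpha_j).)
B_2 (so(5)) + D_6 (so(12))

The diagram associated to this matrix has two connected components: the simple roots {alpha_2, alpha_4} form a chain of 2 nodes with a double edge at one end; the terminal node there is the unique short simple root (B_2), and {alpha_1, alpha_3, alpha_5, alpha_6, alpha_7, alpha_8} form a chain of 4 nodes with a fork of two nodes at one end (D_6). A semisimple Lie algebra decomposes uniquely as the direct sum of simple ideals, one per connected component of its Dynkin diagram, so g ≅ B_2 ⊕ D_6 (dimension 10 + 66 = 76).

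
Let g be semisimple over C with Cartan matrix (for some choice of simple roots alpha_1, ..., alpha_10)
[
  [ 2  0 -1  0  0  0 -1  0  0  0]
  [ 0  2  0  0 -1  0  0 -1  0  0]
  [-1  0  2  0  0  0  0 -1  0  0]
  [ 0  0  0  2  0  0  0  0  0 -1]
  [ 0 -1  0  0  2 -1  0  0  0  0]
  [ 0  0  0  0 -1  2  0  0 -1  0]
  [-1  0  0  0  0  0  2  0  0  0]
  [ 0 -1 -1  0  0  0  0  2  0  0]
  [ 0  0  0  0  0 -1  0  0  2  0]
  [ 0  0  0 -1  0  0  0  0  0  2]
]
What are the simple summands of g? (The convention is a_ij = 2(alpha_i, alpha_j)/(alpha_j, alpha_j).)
type A_2 + type A_8

The diagram associated to this matrix has two connected components: the simple roots {alpha_4, alpha_10} form a chain of 2 nodes with single edges (A_2), and {alpha_1, alpha_2, alpha_3, alpha_5, alpha_6, alpha_7, alpha_8, alpha_9} form a chain of 8 nodes with single edges (A_8). A semisimple Lie algebra decomposes uniquely as the direct sum of simple ideals, one per connected component of its Dynkin diagram, so g ≅ A_2 ⊕ A_8 (dimension 8 + 80 = 88).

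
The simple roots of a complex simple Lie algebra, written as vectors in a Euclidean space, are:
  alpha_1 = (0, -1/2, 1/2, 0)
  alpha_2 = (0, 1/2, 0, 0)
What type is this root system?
Compute the Cartan integers a_ij = 2(alpha_i, alpha_j)/(alpha_j, alpha_j); the resulting 2x2 Cartan matrix is
[[2, -2], [-1, 2]].
The roots have two lengths (squared-length ratio 2:1); the short ones are alpha_{2}. The associated Dynkin diagram is a chain of 2 nodes with a double edge at one end; the terminal node there is the unique short simple root (B_2), so the type is B_2 (the algebra so(5)).

type B_2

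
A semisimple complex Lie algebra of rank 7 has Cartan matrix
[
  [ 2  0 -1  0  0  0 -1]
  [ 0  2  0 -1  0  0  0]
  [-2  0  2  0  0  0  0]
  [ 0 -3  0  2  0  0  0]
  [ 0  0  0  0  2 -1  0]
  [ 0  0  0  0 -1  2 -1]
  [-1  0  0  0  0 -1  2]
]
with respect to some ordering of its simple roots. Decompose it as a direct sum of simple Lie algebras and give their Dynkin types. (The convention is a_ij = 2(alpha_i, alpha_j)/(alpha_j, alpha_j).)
The diagram associated to this matrix has two connected components: the simple roots {alpha_1, alpha_3, alpha_5, alpha_6, alpha_7} form a chain of 5 nodes with a double edge at one end; the terminal node there is the unique long simple root (C_5), and {alpha_2, alpha_4} form two nodes joined by a triple edge (G_2). A semisimple Lie algebra decomposes uniquely as the direct sum of simple ideals, one per connected component of its Dynkin diagram, so g ≅ C_5 ⊕ G_2 (dimension 55 + 14 = 69).

C_5 (sp(10)) ⊕ G_2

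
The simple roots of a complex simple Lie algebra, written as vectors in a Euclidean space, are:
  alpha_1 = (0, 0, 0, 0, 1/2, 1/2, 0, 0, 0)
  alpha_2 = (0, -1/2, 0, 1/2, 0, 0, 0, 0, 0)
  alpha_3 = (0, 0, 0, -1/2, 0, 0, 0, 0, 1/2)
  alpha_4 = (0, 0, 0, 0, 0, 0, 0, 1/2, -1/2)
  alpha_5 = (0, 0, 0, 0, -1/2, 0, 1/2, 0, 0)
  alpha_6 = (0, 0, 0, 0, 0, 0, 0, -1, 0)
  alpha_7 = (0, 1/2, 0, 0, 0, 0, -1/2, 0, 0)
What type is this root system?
C_7

Compute the Cartan integers a_ij = 2(alpha_i, alpha_j)/(alpha_j, alpha_j); the resulting 7x7 Cartan matrix is
[[2, 0, 0, 0, -1, 0, 0], [0, 2, -1, 0, 0, 0, -1], [0, -1, 2, -1, 0, 0, 0], [0, 0, -1, 2, 0, -1, 0], [-1, 0, 0, 0, 2, 0, -1], [0, 0, 0, -2, 0, 2, 0], [0, -1, 0, 0, -1, 0, 2]].
The roots have two lengths (squared-length ratio 2:1); the short ones are alpha_{1,2,3,4,5,7}. The associated Dynkin diagram is a chain of 7 nodes with a double edge at one end; the terminal node there is the unique long simple root (C_7), so the type is C_7 (the algebra sp(14)).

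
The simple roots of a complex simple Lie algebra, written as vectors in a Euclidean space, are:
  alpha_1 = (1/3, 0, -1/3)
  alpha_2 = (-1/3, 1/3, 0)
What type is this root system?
Compute the Cartan integers a_ij = 2(alpha_i, alpha_j)/(alpha_j, alpha_j); the resulting 2x2 Cartan matrix is
[[2, -1], [-1, 2]].
All simple roots have the same length, so the diagram is simply laced. The associated Dynkin diagram is a chain of 2 nodes with single edges (A_2), so the type is A_2 (the algebra sl(3)).

A_2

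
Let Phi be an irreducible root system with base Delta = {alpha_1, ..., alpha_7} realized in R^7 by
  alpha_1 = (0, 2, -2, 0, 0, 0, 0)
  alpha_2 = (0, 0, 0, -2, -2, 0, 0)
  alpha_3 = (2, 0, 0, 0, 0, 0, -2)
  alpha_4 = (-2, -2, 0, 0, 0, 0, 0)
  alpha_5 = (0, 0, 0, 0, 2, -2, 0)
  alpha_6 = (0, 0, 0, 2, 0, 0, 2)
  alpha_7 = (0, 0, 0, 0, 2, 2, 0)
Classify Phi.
Compute the Cartan integers a_ij = 2(alpha_i, alpha_j)/(alpha_j, alpha_j); the resulting 7x7 Cartan matrix is
[[2, 0, 0, -1, 0, 0, 0], [0, 2, 0, 0, -1, -1, -1], [0, 0, 2, -1, 0, -1, 0], [-1, 0, -1, 2, 0, 0, 0], [0, -1, 0, 0, 2, 0, 0], [0, -1, -1, 0, 0, 2, 0], [0, -1, 0, 0, 0, 0, 2]].
All simple roots have the same length, so the diagram is simply laced. The associated Dynkin diagram is a chain of 5 nodes with a fork of two nodes at one end (D_7), so the type is D_7 (the algebra so(14)).

D7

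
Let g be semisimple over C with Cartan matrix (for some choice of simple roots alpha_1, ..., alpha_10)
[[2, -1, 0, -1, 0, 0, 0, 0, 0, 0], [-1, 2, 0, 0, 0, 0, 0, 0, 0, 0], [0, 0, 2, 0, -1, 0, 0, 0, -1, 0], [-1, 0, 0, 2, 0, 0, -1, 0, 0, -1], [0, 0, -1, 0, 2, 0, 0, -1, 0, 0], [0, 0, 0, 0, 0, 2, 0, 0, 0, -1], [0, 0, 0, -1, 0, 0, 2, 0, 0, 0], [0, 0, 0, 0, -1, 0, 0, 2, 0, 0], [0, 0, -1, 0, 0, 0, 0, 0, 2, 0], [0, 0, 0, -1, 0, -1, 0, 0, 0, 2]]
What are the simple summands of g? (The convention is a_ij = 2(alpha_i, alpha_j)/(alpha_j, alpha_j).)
The diagram associated to this matrix has two connected components: the simple roots {alpha_3, alpha_5, alpha_8, alpha_9} form a chain of 4 nodes with single edges (A_4), and {alpha_1, alpha_2, alpha_4, alpha_6, alpha_7, alpha_10} form a chain of 5 nodes with one extra node attached to the third node from one end (E_6). A semisimple Lie algebra decomposes uniquely as the direct sum of simple ideals, one per connected component of its Dynkin diagram, so g ≅ A_4 ⊕ E_6 (dimension 24 + 78 = 102).

A_4 (sl(5)) + E_6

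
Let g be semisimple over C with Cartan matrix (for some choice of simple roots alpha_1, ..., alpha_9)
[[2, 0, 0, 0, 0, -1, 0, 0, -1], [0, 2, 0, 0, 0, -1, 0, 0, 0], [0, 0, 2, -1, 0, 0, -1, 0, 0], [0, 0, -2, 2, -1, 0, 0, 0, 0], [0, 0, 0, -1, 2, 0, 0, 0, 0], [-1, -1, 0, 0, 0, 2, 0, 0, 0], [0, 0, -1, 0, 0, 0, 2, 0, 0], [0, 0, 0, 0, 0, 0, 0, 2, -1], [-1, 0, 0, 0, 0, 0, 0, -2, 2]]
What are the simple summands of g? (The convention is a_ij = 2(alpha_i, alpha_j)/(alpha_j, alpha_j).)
B_5 + F_4

The diagram associated to this matrix has two connected components: the simple roots {alpha_1, alpha_2, alpha_6, alpha_8, alpha_9} form a chain of 5 nodes with a double edge at one end; the terminal node there is the unique short simple root (B_5), and {alpha_3, alpha_4, alpha_5, alpha_7} form a chain of 4 nodes with a double edge between the middle two (F_4). A semisimple Lie algebra decomposes uniquely as the direct sum of simple ideals, one per connected component of its Dynkin diagram, so g ≅ B_5 ⊕ F_4 (dimension 55 + 52 = 107).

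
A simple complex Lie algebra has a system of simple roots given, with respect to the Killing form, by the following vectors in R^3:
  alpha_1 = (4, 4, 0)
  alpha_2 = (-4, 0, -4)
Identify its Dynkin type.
type A_2

Compute the Cartan integers a_ij = 2(alpha_i, alpha_j)/(alpha_j, alpha_j); the resulting 2x2 Cartan matrix is
[[2, -1], [-1, 2]].
All simple roots have the same length, so the diagram is simply laced. The associated Dynkin diagram is a chain of 2 nodes with single edges (A_2), so the type is A_2 (the algebra sl(3)).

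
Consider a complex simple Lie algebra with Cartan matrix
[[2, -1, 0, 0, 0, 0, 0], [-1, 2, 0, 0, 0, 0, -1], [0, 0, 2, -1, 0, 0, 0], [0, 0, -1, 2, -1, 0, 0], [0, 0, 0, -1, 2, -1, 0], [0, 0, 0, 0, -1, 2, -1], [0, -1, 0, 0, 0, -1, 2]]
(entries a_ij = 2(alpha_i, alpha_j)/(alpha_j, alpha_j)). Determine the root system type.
A_7

The matrix has rank 7 with 2's on the diagonal. Reading the off-diagonal entries as Dynkin edges (a single edge where a_ij = a_ji = -1; a double or triple edge where a_ij * a_ji = 2 or 3), the diagram is a chain of 7 nodes with single edges (A_7). One simple-root ordering that puts it in standard form is (alpha_3, alpha_4, alpha_5, alpha_6, alpha_7, alpha_2, alpha_1). So the algebra is type A_7, i.e. sl(8).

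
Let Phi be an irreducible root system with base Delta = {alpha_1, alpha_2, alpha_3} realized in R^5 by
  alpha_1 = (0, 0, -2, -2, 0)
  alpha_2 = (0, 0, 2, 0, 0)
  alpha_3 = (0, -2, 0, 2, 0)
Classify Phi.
B3

Compute the Cartan integers a_ij = 2(alpha_i, alpha_j)/(alpha_j, alpha_j); the resulting 3x3 Cartan matrix is
[[2, -2, -1], [-1, 2, 0], [-1, 0, 2]].
The roots have two lengths (squared-length ratio 2:1); the short ones are alpha_{2}. The associated Dynkin diagram is a chain of 3 nodes with a double edge at one end; the terminal node there is the unique short simple root (B_3), so the type is B_3 (the algebra so(7)).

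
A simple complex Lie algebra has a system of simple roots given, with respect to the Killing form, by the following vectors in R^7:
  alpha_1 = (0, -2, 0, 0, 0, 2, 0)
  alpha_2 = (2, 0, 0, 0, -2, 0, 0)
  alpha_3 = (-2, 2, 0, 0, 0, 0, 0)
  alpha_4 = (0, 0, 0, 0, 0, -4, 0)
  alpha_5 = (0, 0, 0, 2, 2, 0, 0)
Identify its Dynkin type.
C_5

Compute the Cartan integers a_ij = 2(alpha_i, alpha_j)/(alpha_j, alpha_j); the resulting 5x5 Cartan matrix is
[[2, 0, -1, -1, 0], [0, 2, -1, 0, -1], [-1, -1, 2, 0, 0], [-2, 0, 0, 2, 0], [0, -1, 0, 0, 2]].
The roots have two lengths (squared-length ratio 2:1); the short ones are alpha_{1,2,3,5}. The associated Dynkin diagram is a chain of 5 nodes with a double edge at one end; the terminal node there is the unique long simple root (C_5), so the type is C_5 (the algebra sp(10)).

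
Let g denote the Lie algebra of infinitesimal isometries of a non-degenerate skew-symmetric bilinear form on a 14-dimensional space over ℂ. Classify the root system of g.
C_7 (sp(14))

This is sp(14), which has dimension 14(14+1)/2 = 105 and rank 14/2 = 7. In the classification of classical Lie algebras, the symplectic algebra sp(2n) has type C_n; here n = 7, so the Dynkin diagram is a chain of 7 nodes with a double edge at one end; the terminal node there is the unique long simple root (C_7). Hence the type is C_7.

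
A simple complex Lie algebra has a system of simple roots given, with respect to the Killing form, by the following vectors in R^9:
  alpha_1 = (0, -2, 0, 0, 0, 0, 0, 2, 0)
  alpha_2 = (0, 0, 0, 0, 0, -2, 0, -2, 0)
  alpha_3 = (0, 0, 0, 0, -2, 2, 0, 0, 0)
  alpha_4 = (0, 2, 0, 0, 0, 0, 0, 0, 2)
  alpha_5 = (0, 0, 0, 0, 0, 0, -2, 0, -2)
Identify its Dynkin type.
type A_5

Compute the Cartan integers a_ij = 2(alpha_i, alpha_j)/(alpha_j, alpha_j); the resulting 5x5 Cartan matrix is
[[2, -1, 0, -1, 0], [-1, 2, -1, 0, 0], [0, -1, 2, 0, 0], [-1, 0, 0, 2, -1], [0, 0, 0, -1, 2]].
All simple roots have the same length, so the diagram is simply laced. The associated Dynkin diagram is a chain of 5 nodes with single edges (A_5), so the type is A_5 (the algebra sl(6)).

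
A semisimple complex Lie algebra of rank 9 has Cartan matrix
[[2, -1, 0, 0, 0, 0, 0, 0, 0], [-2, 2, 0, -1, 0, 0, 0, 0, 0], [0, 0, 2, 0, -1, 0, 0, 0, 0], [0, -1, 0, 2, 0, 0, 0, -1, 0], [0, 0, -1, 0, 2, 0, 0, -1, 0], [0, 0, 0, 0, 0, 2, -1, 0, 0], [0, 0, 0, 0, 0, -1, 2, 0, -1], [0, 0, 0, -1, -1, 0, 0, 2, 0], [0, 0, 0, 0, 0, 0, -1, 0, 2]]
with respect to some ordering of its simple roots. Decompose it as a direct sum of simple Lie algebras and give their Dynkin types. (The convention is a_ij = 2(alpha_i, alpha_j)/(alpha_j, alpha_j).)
The diagram associated to this matrix has two connected components: the simple roots {alpha_6, alpha_7, alpha_9} form a chain of 3 nodes with single edges (A_3), and {alpha_1, alpha_2, alpha_3, alpha_4, alpha_5, alpha_8} form a chain of 6 nodes with a double edge at one end; the terminal node there is the unique short simple root (B_6). A semisimple Lie algebra decomposes uniquely as the direct sum of simple ideals, one per connected component of its Dynkin diagram, so g ≅ A_3 ⊕ B_6 (dimension 15 + 78 = 93).

A_3 (sl(4)) + B_6 (so(13))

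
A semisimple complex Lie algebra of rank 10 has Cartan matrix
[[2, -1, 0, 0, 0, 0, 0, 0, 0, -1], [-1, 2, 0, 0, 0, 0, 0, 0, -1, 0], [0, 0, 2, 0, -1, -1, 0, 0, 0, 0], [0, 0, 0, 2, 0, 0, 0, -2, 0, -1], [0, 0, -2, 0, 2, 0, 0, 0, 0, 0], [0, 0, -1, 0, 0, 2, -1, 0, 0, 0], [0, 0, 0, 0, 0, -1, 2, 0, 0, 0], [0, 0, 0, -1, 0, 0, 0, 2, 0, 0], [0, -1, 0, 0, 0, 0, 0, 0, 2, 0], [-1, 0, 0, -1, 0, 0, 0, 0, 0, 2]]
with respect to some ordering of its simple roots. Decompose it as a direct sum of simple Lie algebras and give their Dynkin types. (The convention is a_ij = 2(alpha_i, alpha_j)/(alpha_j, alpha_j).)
The diagram associated to this matrix has two connected components: the simple roots {alpha_1, alpha_2, alpha_4, alpha_8, alpha_9, alpha_10} form a chain of 6 nodes with a double edge at one end; the terminal node there is the unique short simple root (B_6), and {alpha_3, alpha_5, alpha_6, alpha_7} form a chain of 4 nodes with a double edge at one end; the terminal node there is the unique long simple root (C_4). A semisimple Lie algebra decomposes uniquely as the direct sum of simple ideals, one per connected component of its Dynkin diagram, so g ≅ B_6 ⊕ C_4 (dimension 78 + 36 = 114).

B_6 (so(13)) ⊕ C_4 (sp(8))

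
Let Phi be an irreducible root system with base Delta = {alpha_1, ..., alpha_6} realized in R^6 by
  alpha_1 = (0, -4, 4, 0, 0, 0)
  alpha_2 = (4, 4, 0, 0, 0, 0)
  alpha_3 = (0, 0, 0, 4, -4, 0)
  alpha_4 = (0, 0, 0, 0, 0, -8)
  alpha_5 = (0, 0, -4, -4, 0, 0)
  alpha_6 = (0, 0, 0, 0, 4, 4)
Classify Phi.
Compute the Cartan integers a_ij = 2(alpha_i, alpha_j)/(alpha_j, alpha_j); the resulting 6x6 Cartan matrix is
[[2, -1, 0, 0, -1, 0], [-1, 2, 0, 0, 0, 0], [0, 0, 2, 0, -1, -1], [0, 0, 0, 2, 0, -2], [-1, 0, -1, 0, 2, 0], [0, 0, -1, -1, 0, 2]].
The roots have two lengths (squared-length ratio 2:1); the short ones are alpha_{1,2,3,5,6}. The associated Dynkin diagram is a chain of 6 nodes with a double edge at one end; the terminal node there is the unique long simple root (C_6), so the type is C_6 (the algebra sp(12)).

C_6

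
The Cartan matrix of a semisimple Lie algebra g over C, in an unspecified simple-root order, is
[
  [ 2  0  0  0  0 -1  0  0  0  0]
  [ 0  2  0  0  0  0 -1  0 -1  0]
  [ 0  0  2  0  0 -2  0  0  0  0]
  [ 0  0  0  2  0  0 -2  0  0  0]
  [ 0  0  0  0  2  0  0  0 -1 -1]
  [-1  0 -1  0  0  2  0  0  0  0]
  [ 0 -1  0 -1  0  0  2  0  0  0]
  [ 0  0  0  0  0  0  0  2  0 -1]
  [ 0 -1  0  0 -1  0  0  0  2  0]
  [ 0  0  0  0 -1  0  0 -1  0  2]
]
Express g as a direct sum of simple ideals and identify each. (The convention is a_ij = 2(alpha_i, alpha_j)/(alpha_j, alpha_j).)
type C_3 ⊕ type C_7

The diagram associated to this matrix has two connected components: the simple roots {alpha_1, alpha_3, alpha_6} form a chain of 3 nodes with a double edge at one end; the terminal node there is the unique long simple root (C_3), and {alpha_2, alpha_4, alpha_5, alpha_7, alpha_8, alpha_9, alpha_10} form a chain of 7 nodes with a double edge at one end; the terminal node there is the unique long simple root (C_7). A semisimple Lie algebra decomposes uniquely as the direct sum of simple ideals, one per connected component of its Dynkin diagram, so g ≅ C_3 ⊕ C_7 (dimension 21 + 105 = 126).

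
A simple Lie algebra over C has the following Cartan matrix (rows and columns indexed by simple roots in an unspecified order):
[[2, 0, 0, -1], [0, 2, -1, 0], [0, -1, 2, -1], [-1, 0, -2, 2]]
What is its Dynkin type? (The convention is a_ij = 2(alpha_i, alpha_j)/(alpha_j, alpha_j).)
The matrix has rank 4 with 2's on the diagonal. Reading the off-diagonal entries as Dynkin edges (a single edge where a_ij = a_ji = -1; a double or triple edge where a_ij * a_ji = 2 or 3), the diagram is a chain of 4 nodes with a double edge between the middle two (F_4). One simple-root ordering that puts it in standard form is (alpha_1, alpha_4, alpha_3, alpha_2). So the algebra is type F_4.

F_4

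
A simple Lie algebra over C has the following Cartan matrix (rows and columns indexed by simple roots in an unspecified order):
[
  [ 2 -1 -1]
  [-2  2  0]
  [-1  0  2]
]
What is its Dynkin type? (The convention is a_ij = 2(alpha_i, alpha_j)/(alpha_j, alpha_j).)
C_3 (sp(6))

The matrix has rank 3 with 2's on the diagonal. Reading the off-diagonal entries as Dynkin edges (a single edge where a_ij = a_ji = -1; a double or triple edge where a_ij * a_ji = 2 or 3), the diagram is a chain of 3 nodes with a double edge at one end; the terminal node there is the unique long simple root (C_3). One simple-root ordering that puts it in standard form is (alpha_3, alpha_1, alpha_2). So the algebra is type C_3, i.e. sp(6).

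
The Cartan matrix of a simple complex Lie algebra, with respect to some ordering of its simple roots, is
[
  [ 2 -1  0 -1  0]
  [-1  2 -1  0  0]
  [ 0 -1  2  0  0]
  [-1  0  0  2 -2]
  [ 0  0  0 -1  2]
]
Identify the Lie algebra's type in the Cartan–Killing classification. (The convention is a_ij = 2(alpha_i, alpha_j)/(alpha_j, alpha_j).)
The matrix has rank 5 with 2's on the diagonal. Reading the off-diagonal entries as Dynkin edges (a single edge where a_ij = a_ji = -1; a double or triple edge where a_ij * a_ji = 2 or 3), the diagram is a chain of 5 nodes with a double edge at one end; the terminal node there is the unique short simple root (B_5). One simple-root ordering that puts it in standard form is (alpha_3, alpha_2, alpha_1, alpha_4, alpha_5). So the algebra is type B_5, i.e. so(11).

type B_5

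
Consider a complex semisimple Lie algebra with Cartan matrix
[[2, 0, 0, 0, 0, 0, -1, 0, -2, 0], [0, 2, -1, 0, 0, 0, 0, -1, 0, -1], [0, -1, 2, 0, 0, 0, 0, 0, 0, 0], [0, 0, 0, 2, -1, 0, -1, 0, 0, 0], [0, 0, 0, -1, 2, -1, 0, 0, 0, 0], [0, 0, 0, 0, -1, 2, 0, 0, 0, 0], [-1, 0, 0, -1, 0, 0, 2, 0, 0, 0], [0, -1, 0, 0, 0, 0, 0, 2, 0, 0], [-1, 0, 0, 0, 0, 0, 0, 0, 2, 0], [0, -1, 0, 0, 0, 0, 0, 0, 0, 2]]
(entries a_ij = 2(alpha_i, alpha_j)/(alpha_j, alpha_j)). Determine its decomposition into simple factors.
The diagram associated to this matrix has two connected components: the simple roots {alpha_1, alpha_4, alpha_5, alpha_6, alpha_7, alpha_9} form a chain of 6 nodes with a double edge at one end; the terminal node there is the unique short simple root (B_6), and {alpha_2, alpha_3, alpha_8, alpha_10} form a chain of 2 nodes with a fork of two nodes at one end (D_4). A semisimple Lie algebra decomposes uniquely as the direct sum of simple ideals, one per connected component of its Dynkin diagram, so g ≅ B_6 ⊕ D_4 (dimension 78 + 28 = 106).

B_6 ⊕ D_4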